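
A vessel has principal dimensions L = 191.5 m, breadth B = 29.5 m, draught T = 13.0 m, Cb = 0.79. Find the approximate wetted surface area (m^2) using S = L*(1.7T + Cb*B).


Formula: S = 1.7*L*T + V/T with V = Cb*L*B*T, i.e. S = L * (1.7*T + Cb*B)
Step 1 — 1.7*T = 1.7 * 13.0 = 22.1 m
Step 2 — Cb*B = 0.79 * 29.5 = 23.305 m
Step 3 — 1.7*T + Cb*B = 22.1 + 23.305 = 45.405 m
Step 4 — S = 191.5 * 45.405 ≈ 8695.1 m^2 (5 s.f.)

8695.1 m^2


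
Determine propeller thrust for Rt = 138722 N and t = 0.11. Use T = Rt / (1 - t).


Formula: T = Rt / (1 - t)
Step 1 — (1 - t) = 1 - 0.11 = 0.89
Step 2 — T = 138722 / 0.89 ≈ 155870 N (5 s.f.)

155870 N


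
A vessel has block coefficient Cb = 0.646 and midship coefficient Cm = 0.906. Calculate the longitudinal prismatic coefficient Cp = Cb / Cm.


Formula: Cp = Cb / Cm
Substituting: Cp = 0.646 / 0.906
Result: Cp ≈ 0.71302 (5 s.f.)

0.71302


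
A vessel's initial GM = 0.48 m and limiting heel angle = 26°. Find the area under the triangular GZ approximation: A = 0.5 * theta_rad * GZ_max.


Formula: GZ_max = GM * sin(theta); Area = 0.5 * theta_rad * GZ_max
Step 1 — GZ_max = 0.48 * sin(26°) = 0.48 * 0.438371 = 0.210418 m
Step 2 — theta_rad = 26 * pi/180 = 0.453786 rad
Step 3 — Area = 0.5 * 0.453786 * 0.210418 ≈ 0.047742 m·rad (5 s.f.)

0.047742 m·rad


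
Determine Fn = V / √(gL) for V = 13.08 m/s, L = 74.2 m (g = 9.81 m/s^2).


Formula: Fn = V / sqrt(g * L)
Step 1 — g * L = 9.81 * 74.2 = 727.902
Step 2 — sqrt(g * L) = sqrt(727.902) = 26.979659
Step 3 — Fn = 13.08 / 26.979659 ≈ 0.48481 (5 s.f.)

0.48481


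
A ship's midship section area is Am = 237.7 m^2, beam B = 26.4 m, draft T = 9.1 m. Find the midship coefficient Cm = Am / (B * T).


Formula: Cm = Am / (B * T)
Step 1 — B * T = 26.4 * 9.1 = 240.24 m^2
Step 2 — Cm = 237.7 / 240.24 ≈ 0.98943 (5 s.f.)

0.98943


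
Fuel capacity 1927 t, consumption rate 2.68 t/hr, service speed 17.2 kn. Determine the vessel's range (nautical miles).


Formula: endurance = fuel / rate; range = endurance * speed
Step 1 — endurance = 1927 / 2.68 = 719.0299 hours
Step 2 — range = 719.0299 * 17.2 ≈ 12367 nautical miles (5 s.f.)

12367 NM


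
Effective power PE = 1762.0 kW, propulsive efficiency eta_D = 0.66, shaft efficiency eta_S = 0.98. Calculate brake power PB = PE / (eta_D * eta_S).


Formula: PB = PE / (eta_D * eta_S)
Step 1 — combined efficiency = eta_D * eta_S = 0.66 * 0.98 = 0.6468
Step 2 — PB = 1762.0 / 0.6468 ≈ 2724.2 kW (5 s.f.)

2724.2 kW


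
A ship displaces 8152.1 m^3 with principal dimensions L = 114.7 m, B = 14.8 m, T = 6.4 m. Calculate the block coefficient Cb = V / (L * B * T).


Formula: Cb = V / (L * B * T)
Step 1 — L * B * T = 114.7 * 14.8 * 6.4 = 10864.384 m^3
Step 2 — Cb = 8152.1 / 10864.384 ≈ 0.75035 (5 s.f.)

0.75035


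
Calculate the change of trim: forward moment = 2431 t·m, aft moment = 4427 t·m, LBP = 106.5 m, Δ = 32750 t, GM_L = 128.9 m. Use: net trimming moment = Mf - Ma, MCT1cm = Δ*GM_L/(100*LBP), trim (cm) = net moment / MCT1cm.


Formula: net trimming moment = Mf - Ma; MCT1cm = Δ*GM_L/(100*LBP); trim = net moment / MCT1cm
Step 1 — net trimming moment = 2431 - 4427 = -1996 t·m
Step 2 — MCT1cm = 32750 * 128.9 / (100 * 106.5) = 396.3826 t·m/cm
Step 3 — trim = -1996 / 396.3826 ≈ -5.0355 cm (5 s.f.)

-5.0355 cm


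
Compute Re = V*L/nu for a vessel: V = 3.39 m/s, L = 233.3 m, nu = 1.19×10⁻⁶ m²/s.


Formula: Re = V * L / nu
Step 1 — V * L = 3.39 * 233.3 = 790.887 m^2/s
Step 2 — Re = 790.887 / 1.19e-6 = 6.65e+08

6.65e+08


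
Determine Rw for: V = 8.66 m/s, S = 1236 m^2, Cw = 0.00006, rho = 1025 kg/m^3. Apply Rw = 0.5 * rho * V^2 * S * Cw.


Formula: Rw = 0.5 * rho * V^2 * S * Cw
Step 1 — V^2 = 8.66^2 = 74.9956
Step 2 — 0.5 * rho * V^2 = 0.5 * 1025 * 74.9956 = 38435.245
Step 3 — Rw = 38435.245 * 1236 * 0.00006 ≈ 2850.4 N (5 s.f.)

2850.4 N


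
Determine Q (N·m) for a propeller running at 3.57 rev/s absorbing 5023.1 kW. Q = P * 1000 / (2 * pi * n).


Formula: Q = P_W / (2 * pi * n)
Step 1 — P_W = 5023.1 kW * 1000 = 5023100.0 W
Step 2 — 2 * pi * n = 2 * pi * 3.57 = 22.430972
Step 3 — Q = 5023100.0 / 22.430972 ≈ 223940 N·m (5 s.f.)

223940 N·m


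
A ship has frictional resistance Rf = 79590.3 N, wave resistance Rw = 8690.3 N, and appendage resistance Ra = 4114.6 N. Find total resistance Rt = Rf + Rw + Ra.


Formula: Rt = Rf + Rw + Ra
Substituting: Rt = 79590.3 + 8690.3 + 4114.6
Result: Rt = 92395.2 N

92395.2 N


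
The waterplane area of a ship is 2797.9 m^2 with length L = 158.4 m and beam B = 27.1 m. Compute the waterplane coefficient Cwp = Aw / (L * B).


Formula: Cwp = Aw / (L * B)
Step 1 — L * B = 158.4 * 27.1 = 4292.64 m^2
Step 2 — Cwp = 2797.9 / 4292.64 ≈ 0.65179 (5 s.f.)

0.65179


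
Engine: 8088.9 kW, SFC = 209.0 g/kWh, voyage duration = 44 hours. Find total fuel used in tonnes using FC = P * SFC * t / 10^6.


Formula: FC (tonnes) = P * SFC * t / 1,000,000
Step 1 — P * SFC * t = 8088.9 * 209.0 * 44 = 74385524.4 g
Step 2 — FC (tonnes) = 74385524.4 / 1,000,000 ≈ 74.386 tonnes (5 s.f.)

74.386 tonnes


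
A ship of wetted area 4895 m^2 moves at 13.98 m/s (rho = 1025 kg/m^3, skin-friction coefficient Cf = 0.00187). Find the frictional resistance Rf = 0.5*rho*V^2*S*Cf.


Formula: Rf = 0.5 * rho * V^2 * S * Cf
Step 1 — V^2 = 13.98^2 = 195.4404
Step 2 — 0.5 * rho * V^2 = 0.5 * 1025 * 195.4404 = 100163.205
Step 3 — Rf = 100163.205 * 4895 * 0.00187 ≈ 916860 N (5 s.f.)

916860 N


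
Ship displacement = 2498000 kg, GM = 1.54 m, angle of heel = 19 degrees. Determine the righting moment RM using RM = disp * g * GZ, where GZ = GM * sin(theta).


Formula: GZ = GM * sin(theta); RM = disp * g * GZ
Step 1 — GZ = 1.54 * sin(19°) = 1.54 * 0.325568 = 0.501375 m
Step 2 — RM = 2498000 * 9.81 * 0.501375 ≈ 12286000 N·m (5 s.f.)

12286000 N·m


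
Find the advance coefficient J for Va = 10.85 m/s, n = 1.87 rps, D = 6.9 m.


Formula: J = Va / (n * D)
Step 1 — n * D = 1.87 * 6.9 = 12.903
Step 2 — J = 10.85 / 12.903 ≈ 0.84089 (5 s.f.)

0.84089


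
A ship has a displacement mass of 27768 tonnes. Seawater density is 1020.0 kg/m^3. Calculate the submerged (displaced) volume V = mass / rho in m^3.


Formula: V = mass / rho
Step 1 — convert tonnes to kg: 27768 t * 1000 = 27768000 kg
Step 2 — V = 27768000 / 1020.0 ≈ 27224 m^3 (5 s.f.)

27224 m^3


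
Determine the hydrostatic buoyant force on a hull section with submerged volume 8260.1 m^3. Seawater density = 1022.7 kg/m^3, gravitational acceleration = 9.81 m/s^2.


Formula: Fb = rho * g * V
Substituting: Fb = 1022.7 * 9.81 * 8260.1
Intermediate: 1022.7 * 9.81 = 10032.687
Result: Fb = 10032.687 * 8260.1 ≈ 82871000 N (5 s.f.)

82871000 N


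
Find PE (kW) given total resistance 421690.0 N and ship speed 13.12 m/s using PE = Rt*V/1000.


Formula: PE = Rt * V / 1000 (kW)
Step 1 — PE (W) = 421690.0 * 13.12 = 5532572.8 W
Step 2 — PE (kW) = 5532572.8 / 1000 ≈ 5532.6 kW (5 s.f.)

5532.6 kW


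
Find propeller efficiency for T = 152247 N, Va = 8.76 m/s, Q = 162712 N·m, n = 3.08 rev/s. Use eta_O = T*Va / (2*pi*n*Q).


Formula: eta = T * Va / (2 * pi * n * Q)
Step 1 — numerator = T * Va = 152247 * 8.76 = 1333683.72
Step 2 — 2 * pi * n = 2 * pi * 3.08 = 19.352211
Step 3 — denominator = 19.352211 * 162712 = 3148836.96
Step 4 — eta = 1333683.72 / 3148836.96 ≈ 0.42355 (5 s.f.)

0.42355


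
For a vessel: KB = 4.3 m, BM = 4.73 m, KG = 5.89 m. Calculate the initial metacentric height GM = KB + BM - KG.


Formula: GM = KB + BM - KG
Step 1 — KM = KB + BM = 4.3 + 4.73 = 9.03 m
Step 2 — GM = KM - KG = 9.03 - 5.89 = 3.14 m

3.14 m


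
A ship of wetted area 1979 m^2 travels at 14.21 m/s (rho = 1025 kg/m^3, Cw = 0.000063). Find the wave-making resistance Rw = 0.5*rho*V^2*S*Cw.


Formula: Rw = 0.5 * rho * V^2 * S * Cw
Step 1 — V^2 = 14.21^2 = 201.9241
Step 2 — 0.5 * rho * V^2 = 0.5 * 1025 * 201.9241 = 103486.10125
Step 3 — Rw = 103486.10125 * 1979 * 0.000063 ≈ 12902 N (5 s.f.)

12902 N


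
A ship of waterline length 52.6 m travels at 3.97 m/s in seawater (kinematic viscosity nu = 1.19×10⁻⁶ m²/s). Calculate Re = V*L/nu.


Formula: Re = V * L / nu
Step 1 — V * L = 3.97 * 52.6 = 208.822 m^2/s
Step 2 — Re = 208.822 / 1.19e-6 = 1.75e+08

1.75e+08


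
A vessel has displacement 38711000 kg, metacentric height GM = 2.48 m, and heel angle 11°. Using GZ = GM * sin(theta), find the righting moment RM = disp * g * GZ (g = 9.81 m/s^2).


Formula: GZ = GM * sin(theta); RM = disp * g * GZ
Step 1 — GZ = 2.48 * sin(11°) = 2.48 * 0.190809 = 0.473206 m
Step 2 — RM = 38711000 * 9.81 * 0.473206 ≈ 179700000 N·m (5 s.f.)

179700000 N·m


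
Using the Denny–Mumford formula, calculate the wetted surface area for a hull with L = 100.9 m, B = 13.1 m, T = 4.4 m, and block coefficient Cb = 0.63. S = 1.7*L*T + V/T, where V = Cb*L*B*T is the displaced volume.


Formula: S = 1.7*L*T + V/T with V = Cb*L*B*T, i.e. S = L * (1.7*T + Cb*B)
Step 1 — 1.7*T = 1.7 * 4.4 = 7.48 m
Step 2 — Cb*B = 0.63 * 13.1 = 8.253 m
Step 3 — 1.7*T + Cb*B = 7.48 + 8.253 = 15.733 m
Step 4 — S = 100.9 * 15.733 ≈ 1587.5 m^2 (5 s.f.)

1587.5 m^2


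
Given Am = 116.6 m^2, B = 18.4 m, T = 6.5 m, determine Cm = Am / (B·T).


Formula: Cm = Am / (B * T)
Step 1 — B * T = 18.4 * 6.5 = 119.6 m^2
Step 2 — Cm = 116.6 / 119.6 ≈ 0.97492 (5 s.f.)

0.97492


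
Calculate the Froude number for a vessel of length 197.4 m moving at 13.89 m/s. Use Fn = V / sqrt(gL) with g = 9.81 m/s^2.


Formula: Fn = V / sqrt(g * L)
Step 1 — g * L = 9.81 * 197.4 = 1936.494
Step 2 — sqrt(g * L) = sqrt(1936.494) = 44.005613
Step 3 — Fn = 13.89 / 44.005613 ≈ 0.31564 (5 s.f.)

0.31564


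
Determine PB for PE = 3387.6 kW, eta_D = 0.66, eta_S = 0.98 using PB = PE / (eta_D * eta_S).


Formula: PB = PE / (eta_D * eta_S)
Step 1 — combined efficiency = eta_D * eta_S = 0.66 * 0.98 = 0.6468
Step 2 — PB = 3387.6 / 0.6468 ≈ 5237.5 kW (5 s.f.)

5237.5 kW


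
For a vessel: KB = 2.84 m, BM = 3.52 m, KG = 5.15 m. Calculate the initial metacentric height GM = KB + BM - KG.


Formula: GM = KB + BM - KG
Step 1 — KM = KB + BM = 2.84 + 3.52 = 6.36 m
Step 2 — GM = KM - KG = 6.36 - 5.15 = 1.21 m

1.21 m


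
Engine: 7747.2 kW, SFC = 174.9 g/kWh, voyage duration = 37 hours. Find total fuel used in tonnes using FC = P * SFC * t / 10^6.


Formula: FC (tonnes) = P * SFC * t / 1,000,000
Step 1 — P * SFC * t = 7747.2 * 174.9 * 37 = 50134455.36 g
Step 2 — FC (tonnes) = 50134455.36 / 1,000,000 ≈ 50.134 tonnes (5 s.f.)

50.134 tonnes


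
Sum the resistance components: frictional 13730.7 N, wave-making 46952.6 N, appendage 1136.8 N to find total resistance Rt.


Formula: Rt = Rf + Rw + Ra
Substituting: Rt = 13730.7 + 46952.6 + 1136.8
Result: Rt = 61820.1 N

61820.1 N


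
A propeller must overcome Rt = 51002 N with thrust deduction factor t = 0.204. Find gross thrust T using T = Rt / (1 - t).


Formula: T = Rt / (1 - t)
Step 1 — (1 - t) = 1 - 0.204 = 0.796
Step 2 — T = 51002 / 0.796 ≈ 64073 N (5 s.f.)

64073 N


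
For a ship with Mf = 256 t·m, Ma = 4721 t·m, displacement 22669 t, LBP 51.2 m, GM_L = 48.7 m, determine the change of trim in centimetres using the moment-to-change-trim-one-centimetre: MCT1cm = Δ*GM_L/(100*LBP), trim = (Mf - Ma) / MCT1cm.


Formula: net trimming moment = Mf - Ma; MCT1cm = Δ*GM_L/(100*LBP); trim = net moment / MCT1cm
Step 1 — net trimming moment = 256 - 4721 = -4465 t·m
Step 2 — MCT1cm = 22669 * 48.7 / (100 * 51.2) = 215.6212 t·m/cm
Step 3 — trim = -4465 / 215.6212 ≈ -20.708 cm (5 s.f.)

-20.708 cm


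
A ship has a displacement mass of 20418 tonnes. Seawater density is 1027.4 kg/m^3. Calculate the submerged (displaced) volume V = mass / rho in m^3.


Formula: V = mass / rho
Step 1 — convert tonnes to kg: 20418 t * 1000 = 20418000 kg
Step 2 — V = 20418000 / 1027.4 ≈ 19873 m^3 (5 s.f.)

19873 m^3


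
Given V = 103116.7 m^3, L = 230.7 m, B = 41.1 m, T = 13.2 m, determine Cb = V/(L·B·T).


Formula: Cb = V / (L * B * T)
Step 1 — L * B * T = 230.7 * 41.1 * 13.2 = 125159.364 m^3
Step 2 — Cb = 103116.7 / 125159.364 ≈ 0.82388 (5 s.f.)

0.82388


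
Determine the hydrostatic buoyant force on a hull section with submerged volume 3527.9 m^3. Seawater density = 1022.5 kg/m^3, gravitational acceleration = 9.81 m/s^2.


Formula: Fb = rho * g * V
Substituting: Fb = 1022.5 * 9.81 * 3527.9
Intermediate: 1022.5 * 9.81 = 10030.725
Result: Fb = 10030.725 * 3527.9 ≈ 35387000 N (5 s.f.)

35387000 N


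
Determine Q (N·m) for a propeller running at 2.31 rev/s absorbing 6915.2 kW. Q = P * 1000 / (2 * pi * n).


Formula: Q = P_W / (2 * pi * n)
Step 1 — P_W = 6915.2 kW * 1000 = 6915200.0 W
Step 2 — 2 * pi * n = 2 * pi * 2.31 = 14.514158
Step 3 — Q = 6915200.0 / 14.514158 ≈ 476450 N·m (5 s.f.)

476450 N·m


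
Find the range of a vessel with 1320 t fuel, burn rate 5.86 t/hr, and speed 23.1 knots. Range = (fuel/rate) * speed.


Formula: endurance = fuel / rate; range = endurance * speed
Step 1 — endurance = 1320 / 5.86 = 225.256 hours
Step 2 — range = 225.256 * 23.1 ≈ 5203.4 nautical miles (5 s.f.)

5203.4 NM


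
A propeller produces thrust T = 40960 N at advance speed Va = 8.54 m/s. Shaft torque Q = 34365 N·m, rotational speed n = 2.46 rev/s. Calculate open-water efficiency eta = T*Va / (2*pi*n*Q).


Formula: eta = T * Va / (2 * pi * n * Q)
Step 1 — numerator = T * Va = 40960 * 8.54 = 349798.4
Step 2 — 2 * pi * n = 2 * pi * 2.46 = 15.456636
Step 3 — denominator = 15.456636 * 34365 = 531167.3
Step 4 — eta = 349798.4 / 531167.3 ≈ 0.65855 (5 s.f.)

0.65855


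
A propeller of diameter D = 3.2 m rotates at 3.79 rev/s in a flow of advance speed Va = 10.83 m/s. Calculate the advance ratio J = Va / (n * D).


Formula: J = Va / (n * D)
Step 1 — n * D = 3.79 * 3.2 = 12.128
Step 2 — J = 10.83 / 12.128 ≈ 0.89297 (5 s.f.)

0.89297


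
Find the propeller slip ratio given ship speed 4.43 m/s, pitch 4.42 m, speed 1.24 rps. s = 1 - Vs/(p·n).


Formula: s = 1 - Vs / (p * n)
Step 1 — p * n = 4.42 * 1.24 = 5.4808
Step 2 — Vs / (p*n) = 4.43 / 5.4808 = 0.808276 (6 d.p.)
Step 3 — s = 1 - 0.808276 = 0.191724

0.191724


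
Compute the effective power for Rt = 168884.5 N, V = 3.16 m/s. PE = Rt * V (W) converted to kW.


Formula: PE = Rt * V / 1000 (kW)
Step 1 — PE (W) = 168884.5 * 3.16 = 533675.02 W
Step 2 — PE (kW) = 533675.02 / 1000 ≈ 533.68 kW (5 s.f.)

533.68 kW


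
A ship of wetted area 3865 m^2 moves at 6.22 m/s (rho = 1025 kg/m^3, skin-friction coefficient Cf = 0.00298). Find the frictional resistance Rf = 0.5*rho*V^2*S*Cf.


Formula: Rf = 0.5 * rho * V^2 * S * Cf
Step 1 — V^2 = 6.22^2 = 38.6884
Step 2 — 0.5 * rho * V^2 = 0.5 * 1025 * 38.6884 = 19827.805
Step 3 — Rf = 19827.805 * 3865 * 0.00298 ≈ 228370 N (5 s.f.)

228370 N


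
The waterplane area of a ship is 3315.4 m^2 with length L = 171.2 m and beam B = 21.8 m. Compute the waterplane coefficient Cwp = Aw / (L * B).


Formula: Cwp = Aw / (L * B)
Step 1 — L * B = 171.2 * 21.8 = 3732.16 m^2
Step 2 — Cwp = 3315.4 / 3732.16 ≈ 0.88833 (5 s.f.)

0.88833


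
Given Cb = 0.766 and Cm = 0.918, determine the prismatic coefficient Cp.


Formula: Cp = Cb / Cm
Substituting: Cp = 0.766 / 0.918
Result: Cp ≈ 0.83442 (5 s.f.)

0.83442


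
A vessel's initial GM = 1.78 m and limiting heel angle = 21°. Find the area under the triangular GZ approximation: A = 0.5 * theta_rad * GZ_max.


Formula: GZ_max = GM * sin(theta); Area = 0.5 * theta_rad * GZ_max
Step 1 — GZ_max = 1.78 * sin(21°) = 1.78 * 0.358368 = 0.637895 m
Step 2 — theta_rad = 21 * pi/180 = 0.366519 rad
Step 3 — Area = 0.5 * 0.366519 * 0.637895 ≈ 0.11690 m·rad (5 s.f.)

0.11690 m·rad


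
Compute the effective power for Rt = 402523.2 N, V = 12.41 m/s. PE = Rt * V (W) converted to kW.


Formula: PE = Rt * V / 1000 (kW)
Step 1 — PE (W) = 402523.2 * 12.41 = 4995312.912 W
Step 2 — PE (kW) = 4995312.912 / 1000 ≈ 4995.3 kW (5 s.f.)

4995.3 kW


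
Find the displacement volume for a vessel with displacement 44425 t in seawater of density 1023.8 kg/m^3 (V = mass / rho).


Formula: V = mass / rho
Step 1 — convert tonnes to kg: 44425 t * 1000 = 44425000 kg
Step 2 — V = 44425000 / 1023.8 ≈ 43392 m^3 (5 s.f.)

43392 m^3


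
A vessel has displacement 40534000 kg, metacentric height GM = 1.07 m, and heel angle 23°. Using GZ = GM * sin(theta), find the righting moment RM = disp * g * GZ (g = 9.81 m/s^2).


Formula: GZ = GM * sin(theta); RM = disp * g * GZ
Step 1 — GZ = 1.07 * sin(23°) = 1.07 * 0.390731 = 0.418082 m
Step 2 — RM = 40534000 * 9.81 * 0.418082 ≈ 166250000 N·m (5 s.f.)

166250000 N·m


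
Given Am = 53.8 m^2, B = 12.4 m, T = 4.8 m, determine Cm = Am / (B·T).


Formula: Cm = Am / (B * T)
Step 1 — B * T = 12.4 * 4.8 = 59.52 m^2
Step 2 — Cm = 53.8 / 59.52 ≈ 0.90390 (5 s.f.)

0.90390


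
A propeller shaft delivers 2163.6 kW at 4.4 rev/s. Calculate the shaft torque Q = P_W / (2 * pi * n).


Formula: Q = P_W / (2 * pi * n)
Step 1 — P_W = 2163.6 kW * 1000 = 2163600.0 W
Step 2 — 2 * pi * n = 2 * pi * 4.4 = 27.646015
Step 3 — Q = 2163600.0 / 27.646015 ≈ 78261 N·m (5 s.f.)

78261 N·m


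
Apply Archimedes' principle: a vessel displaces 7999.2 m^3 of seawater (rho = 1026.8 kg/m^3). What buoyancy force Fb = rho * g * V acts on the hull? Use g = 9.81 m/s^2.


Formula: Fb = rho * g * V
Substituting: Fb = 1026.8 * 9.81 * 7999.2
Intermediate: 1026.8 * 9.81 = 10072.908
Result: Fb = 10072.908 * 7999.2 ≈ 80575000 N (5 s.f.)

80575000 N


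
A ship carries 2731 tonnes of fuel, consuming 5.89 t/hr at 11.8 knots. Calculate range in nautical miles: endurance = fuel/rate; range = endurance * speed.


Formula: endurance = fuel / rate; range = endurance * speed
Step 1 — endurance = 2731 / 5.89 = 463.6672 hours
Step 2 — range = 463.6672 * 11.8 ≈ 5471.3 nautical miles (5 s.f.)

5471.3 NM


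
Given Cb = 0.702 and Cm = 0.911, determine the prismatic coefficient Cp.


Formula: Cp = Cb / Cm
Substituting: Cp = 0.702 / 0.911
Result: Cp ≈ 0.77058 (5 s.f.)

0.77058


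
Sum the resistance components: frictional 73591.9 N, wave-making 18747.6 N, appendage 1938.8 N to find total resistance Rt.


Formula: Rt = Rf + Rw + Ra
Substituting: Rt = 73591.9 + 18747.6 + 1938.8
Result: Rt = 94278.3 N

94278.3 N


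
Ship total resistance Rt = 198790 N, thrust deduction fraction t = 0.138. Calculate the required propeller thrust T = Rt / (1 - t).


Formula: T = Rt / (1 - t)
Step 1 — (1 - t) = 1 - 0.138 = 0.862
Step 2 — T = 198790 / 0.862 ≈ 230610 N (5 s.f.)

230610 N


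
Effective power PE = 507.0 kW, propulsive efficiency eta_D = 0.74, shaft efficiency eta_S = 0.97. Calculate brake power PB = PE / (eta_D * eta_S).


Formula: PB = PE / (eta_D * eta_S)
Step 1 — combined efficiency = eta_D * eta_S = 0.74 * 0.97 = 0.7178
Step 2 — PB = 507.0 / 0.7178 ≈ 706.32 kW (5 s.f.)

706.32 kW


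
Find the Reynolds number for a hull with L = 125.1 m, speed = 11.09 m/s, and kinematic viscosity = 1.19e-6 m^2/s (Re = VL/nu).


Formula: Re = V * L / nu
Step 1 — V * L = 11.09 * 125.1 = 1387.359 m^2/s
Step 2 — Re = 1387.359 / 1.19e-6 = 1.17e+09

1.17e+09


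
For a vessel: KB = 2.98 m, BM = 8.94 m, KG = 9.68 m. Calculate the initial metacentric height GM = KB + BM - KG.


Formula: GM = KB + BM - KG
Step 1 — KM = KB + BM = 2.98 + 8.94 = 11.92 m
Step 2 — GM = KM - KG = 11.92 - 9.68 = 2.24 m

2.24 m


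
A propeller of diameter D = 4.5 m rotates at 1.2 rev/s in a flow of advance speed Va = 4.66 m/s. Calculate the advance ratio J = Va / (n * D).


Formula: J = Va / (n * D)
Step 1 — n * D = 1.2 * 4.5 = 5.4
Step 2 — J = 4.66 / 5.4 ≈ 0.86296 (5 s.f.)

0.86296


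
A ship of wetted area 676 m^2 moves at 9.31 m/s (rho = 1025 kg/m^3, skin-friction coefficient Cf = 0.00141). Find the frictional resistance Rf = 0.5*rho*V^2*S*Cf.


Formula: Rf = 0.5 * rho * V^2 * S * Cf
Step 1 — V^2 = 9.31^2 = 86.6761
Step 2 — 0.5 * rho * V^2 = 0.5 * 1025 * 86.6761 = 44421.50125
Step 3 — Rf = 44421.50125 * 676 * 0.00141 ≈ 42341 N (5 s.f.)

42341 N


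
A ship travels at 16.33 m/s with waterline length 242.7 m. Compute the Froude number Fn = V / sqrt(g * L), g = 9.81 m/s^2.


Formula: Fn = V / sqrt(g * L)
Step 1 — g * L = 9.81 * 242.7 = 2380.887
Step 2 — sqrt(g * L) = sqrt(2380.887) = 48.794334
Step 3 — Fn = 16.33 / 48.794334 ≈ 0.33467 (5 s.f.)

0.33467


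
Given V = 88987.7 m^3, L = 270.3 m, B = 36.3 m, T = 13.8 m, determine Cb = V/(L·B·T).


Formula: Cb = V / (L * B * T)
Step 1 — L * B * T = 270.3 * 36.3 * 13.8 = 135404.082 m^3
Step 2 — Cb = 88987.7 / 135404.082 ≈ 0.65720 (5 s.f.)

0.65720


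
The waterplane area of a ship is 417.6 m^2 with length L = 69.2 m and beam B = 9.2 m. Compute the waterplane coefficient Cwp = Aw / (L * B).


Formula: Cwp = Aw / (L * B)
Step 1 — L * B = 69.2 * 9.2 = 636.64 m^2
Step 2 — Cwp = 417.6 / 636.64 ≈ 0.65594 (5 s.f.)

0.65594


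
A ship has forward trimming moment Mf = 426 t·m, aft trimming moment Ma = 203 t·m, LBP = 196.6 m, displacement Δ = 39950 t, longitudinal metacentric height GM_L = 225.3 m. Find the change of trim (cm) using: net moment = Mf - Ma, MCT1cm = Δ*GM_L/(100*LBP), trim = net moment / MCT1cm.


Formula: net trimming moment = Mf - Ma; MCT1cm = Δ*GM_L/(100*LBP); trim = net moment / MCT1cm
Step 1 — net trimming moment = 426 - 203 = 223 t·m
Step 2 — MCT1cm = 39950 * 225.3 / (100 * 196.6) = 457.8197 t·m/cm
Step 3 — trim = 223 / 457.8197 ≈ 0.48709 cm (5 s.f.)

0.48709 cm


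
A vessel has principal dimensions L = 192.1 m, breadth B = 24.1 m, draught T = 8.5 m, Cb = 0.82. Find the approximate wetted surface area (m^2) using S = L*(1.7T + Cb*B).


Formula: S = 1.7*L*T + V/T with V = Cb*L*B*T, i.e. S = L * (1.7*T + Cb*B)
Step 1 — 1.7*T = 1.7 * 8.5 = 14.45 m
Step 2 — Cb*B = 0.82 * 24.1 = 19.762 m
Step 3 — 1.7*T + Cb*B = 14.45 + 19.762 = 34.212 m
Step 4 — S = 192.1 * 34.212 ≈ 6572.1 m^2 (5 s.f.)

6572.1 m^2


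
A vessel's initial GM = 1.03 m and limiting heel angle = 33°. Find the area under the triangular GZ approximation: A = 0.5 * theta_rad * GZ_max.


Formula: GZ_max = GM * sin(theta); Area = 0.5 * theta_rad * GZ_max
Step 1 — GZ_max = 1.03 * sin(33°) = 1.03 * 0.544639 = 0.560978 m
Step 2 — theta_rad = 33 * pi/180 = 0.575959 rad
Step 3 — Area = 0.5 * 0.575959 * 0.560978 ≈ 0.16155 m·rad (5 s.f.)

0.16155 m·rad


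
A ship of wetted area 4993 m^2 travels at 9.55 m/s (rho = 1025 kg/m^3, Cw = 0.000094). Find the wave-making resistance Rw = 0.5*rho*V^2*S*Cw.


Formula: Rw = 0.5 * rho * V^2 * S * Cw
Step 1 — V^2 = 9.55^2 = 91.2025
Step 2 — 0.5 * rho * V^2 = 0.5 * 1025 * 91.2025 = 46741.28125
Step 3 — Rw = 46741.28125 * 4993 * 0.000094 ≈ 21938 N (5 s.f.)

21938 N


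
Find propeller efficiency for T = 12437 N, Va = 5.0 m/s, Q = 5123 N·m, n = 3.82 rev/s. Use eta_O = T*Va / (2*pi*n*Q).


Formula: eta = T * Va / (2 * pi * n * Q)
Step 1 — numerator = T * Va = 12437 * 5.0 = 62185.0
Step 2 — 2 * pi * n = 2 * pi * 3.82 = 24.001768
Step 3 — denominator = 24.001768 * 5123 = 122961.06
Step 4 — eta = 62185.0 / 122961.06 ≈ 0.50573 (5 s.f.)

0.50573


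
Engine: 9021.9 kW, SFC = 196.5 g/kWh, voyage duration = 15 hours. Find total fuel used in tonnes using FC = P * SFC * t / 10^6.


Formula: FC (tonnes) = P * SFC * t / 1,000,000
Step 1 — P * SFC * t = 9021.9 * 196.5 * 15 = 26592050.25 g
Step 2 — FC (tonnes) = 26592050.25 / 1,000,000 ≈ 26.592 tonnes (5 s.f.)

26.592 tonnes


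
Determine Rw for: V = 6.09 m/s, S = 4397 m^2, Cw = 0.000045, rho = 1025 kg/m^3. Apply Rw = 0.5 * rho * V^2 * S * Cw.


Formula: Rw = 0.5 * rho * V^2 * S * Cw
Step 1 — V^2 = 6.09^2 = 37.0881
Step 2 — 0.5 * rho * V^2 = 0.5 * 1025 * 37.0881 = 19007.65125
Step 3 — Rw = 19007.65125 * 4397 * 0.000045 ≈ 3760.9 N (5 s.f.)

3760.9 N


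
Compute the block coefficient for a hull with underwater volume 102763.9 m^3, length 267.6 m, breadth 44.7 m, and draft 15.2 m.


Formula: Cb = V / (L * B * T)
Step 1 — L * B * T = 267.6 * 44.7 * 15.2 = 181818.144 m^3
Step 2 — Cb = 102763.9 / 181818.144 ≈ 0.56520 (5 s.f.)

0.56520


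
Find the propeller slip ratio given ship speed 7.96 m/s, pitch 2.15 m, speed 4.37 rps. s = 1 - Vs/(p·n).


Formula: s = 1 - Vs / (p * n)
Step 1 — p * n = 2.15 * 4.37 = 9.3955
Step 2 — Vs / (p*n) = 7.96 / 9.3955 = 0.847214 (6 d.p.)
Step 3 — s = 1 - 0.847214 = 0.152786

0.152786


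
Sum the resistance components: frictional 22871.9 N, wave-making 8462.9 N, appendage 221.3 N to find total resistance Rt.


Formula: Rt = Rf + Rw + Ra
Substituting: Rt = 22871.9 + 8462.9 + 221.3
Result: Rt = 31556.1 N

31556.1 N


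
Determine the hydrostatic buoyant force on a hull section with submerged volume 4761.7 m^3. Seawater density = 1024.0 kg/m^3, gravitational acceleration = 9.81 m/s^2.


Formula: Fb = rho * g * V
Substituting: Fb = 1024.0 * 9.81 * 4761.7
Intermediate: 1024.0 * 9.81 = 10045.44
Result: Fb = 10045.44 * 4761.7 ≈ 47833000 N (5 s.f.)

47833000 N


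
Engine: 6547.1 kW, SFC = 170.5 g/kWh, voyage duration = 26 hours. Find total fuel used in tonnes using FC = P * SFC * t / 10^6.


Formula: FC (tonnes) = P * SFC * t / 1,000,000
Step 1 — P * SFC * t = 6547.1 * 170.5 * 26 = 29023294.3 g
Step 2 — FC (tonnes) = 29023294.3 / 1,000,000 ≈ 29.023 tonnes (5 s.f.)

29.023 tonnes


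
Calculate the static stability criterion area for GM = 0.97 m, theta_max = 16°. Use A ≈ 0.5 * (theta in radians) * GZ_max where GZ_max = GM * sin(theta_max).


Formula: GZ_max = GM * sin(theta); Area = 0.5 * theta_rad * GZ_max
Step 1 — GZ_max = 0.97 * sin(16°) = 0.97 * 0.275637 = 0.267368 m
Step 2 — theta_rad = 16 * pi/180 = 0.279253 rad
Step 3 — Area = 0.5 * 0.279253 * 0.267368 ≈ 0.037332 m·rad (5 s.f.)

0.037332 m·rad


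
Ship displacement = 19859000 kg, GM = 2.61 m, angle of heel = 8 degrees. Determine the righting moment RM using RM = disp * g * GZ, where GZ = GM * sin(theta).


Formula: GZ = GM * sin(theta); RM = disp * g * GZ
Step 1 — GZ = 2.61 * sin(8°) = 2.61 * 0.139173 = 0.363242 m
Step 2 — RM = 19859000 * 9.81 * 0.363242 ≈ 70766000 N·m (5 s.f.)

70766000 N·m


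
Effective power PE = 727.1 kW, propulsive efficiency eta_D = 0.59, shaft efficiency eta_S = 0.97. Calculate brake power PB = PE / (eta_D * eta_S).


Formula: PB = PE / (eta_D * eta_S)
Step 1 — combined efficiency = eta_D * eta_S = 0.59 * 0.97 = 0.5723
Step 2 — PB = 727.1 / 0.5723 ≈ 1270.5 kW (5 s.f.)

1270.5 kW


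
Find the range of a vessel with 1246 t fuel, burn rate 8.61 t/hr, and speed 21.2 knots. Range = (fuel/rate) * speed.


Formula: endurance = fuel / rate; range = endurance * speed
Step 1 — endurance = 1246 / 8.61 = 144.7154 hours
Step 2 — range = 144.7154 * 21.2 ≈ 3068.0 nautical miles (5 s.f.)

3068.0 NM


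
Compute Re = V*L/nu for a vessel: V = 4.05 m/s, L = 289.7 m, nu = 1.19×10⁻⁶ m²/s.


Formula: Re = V * L / nu
Step 1 — V * L = 4.05 * 289.7 = 1173.285 m^2/s
Step 2 — Re = 1173.285 / 1.19e-6 = 9.86e+08

9.86e+08


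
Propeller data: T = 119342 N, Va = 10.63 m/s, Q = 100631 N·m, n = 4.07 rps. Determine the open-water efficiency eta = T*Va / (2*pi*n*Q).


Formula: eta = T * Va / (2 * pi * n * Q)
Step 1 — numerator = T * Va = 119342 * 10.63 = 1268605.46
Step 2 — 2 * pi * n = 2 * pi * 4.07 = 25.572564
Step 3 — denominator = 25.572564 * 100631 = 2573392.69
Step 4 — eta = 1268605.46 / 2573392.69 ≈ 0.49297 (5 s.f.)

0.49297


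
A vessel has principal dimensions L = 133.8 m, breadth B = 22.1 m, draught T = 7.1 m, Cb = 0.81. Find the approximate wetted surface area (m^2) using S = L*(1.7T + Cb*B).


Formula: S = 1.7*L*T + V/T with V = Cb*L*B*T, i.e. S = L * (1.7*T + Cb*B)
Step 1 — 1.7*T = 1.7 * 7.1 = 12.07 m
Step 2 — Cb*B = 0.81 * 22.1 = 17.901 m
Step 3 — 1.7*T + Cb*B = 12.07 + 17.901 = 29.971 m
Step 4 — S = 133.8 * 29.971 ≈ 4010.1 m^2 (5 s.f.)

4010.1 m^2


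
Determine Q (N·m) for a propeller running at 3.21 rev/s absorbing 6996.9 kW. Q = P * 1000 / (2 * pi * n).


Formula: Q = P_W / (2 * pi * n)
Step 1 — P_W = 6996.9 kW * 1000 = 6996900.0 W
Step 2 — 2 * pi * n = 2 * pi * 3.21 = 20.169025
Step 3 — Q = 6996900.0 / 20.169025 ≈ 346910 N·m (5 s.f.)

346910 N·m


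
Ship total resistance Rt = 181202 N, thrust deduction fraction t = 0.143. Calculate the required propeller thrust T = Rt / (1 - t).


Formula: T = Rt / (1 - t)
Step 1 — (1 - t) = 1 - 0.143 = 0.857
Step 2 — T = 181202 / 0.857 ≈ 211440 N (5 s.f.)

211440 N


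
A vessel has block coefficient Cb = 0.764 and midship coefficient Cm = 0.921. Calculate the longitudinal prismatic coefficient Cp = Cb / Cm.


Formula: Cp = Cb / Cm
Substituting: Cp = 0.764 / 0.921
Result: Cp ≈ 0.82953 (5 s.f.)

0.82953


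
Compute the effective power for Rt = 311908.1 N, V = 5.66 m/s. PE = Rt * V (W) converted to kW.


Formula: PE = Rt * V / 1000 (kW)
Step 1 — PE (W) = 311908.1 * 5.66 = 1765399.846 W
Step 2 — PE (kW) = 1765399.846 / 1000 ≈ 1765.4 kW (5 s.f.)

1765.4 kW


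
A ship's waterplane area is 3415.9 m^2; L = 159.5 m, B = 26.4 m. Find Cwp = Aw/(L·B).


Formula: Cwp = Aw / (L * B)
Step 1 — L * B = 159.5 * 26.4 = 4210.8 m^2
Step 2 — Cwp = 3415.9 / 4210.8 ≈ 0.81122 (5 s.f.)

0.81122


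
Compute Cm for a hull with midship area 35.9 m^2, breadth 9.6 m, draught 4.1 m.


Formula: Cm = Am / (B * T)
Step 1 — B * T = 9.6 * 4.1 = 39.36 m^2
Step 2 — Cm = 35.9 / 39.36 ≈ 0.91209 (5 s.f.)

0.91209


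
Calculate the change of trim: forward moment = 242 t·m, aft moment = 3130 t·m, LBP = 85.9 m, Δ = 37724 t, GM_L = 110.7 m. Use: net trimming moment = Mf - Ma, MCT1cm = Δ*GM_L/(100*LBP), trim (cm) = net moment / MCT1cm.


Formula: net trimming moment = Mf - Ma; MCT1cm = Δ*GM_L/(100*LBP); trim = net moment / MCT1cm
Step 1 — net trimming moment = 242 - 3130 = -2888 t·m
Step 2 — MCT1cm = 37724 * 110.7 / (100 * 85.9) = 486.1521 t·m/cm
Step 3 — trim = -2888 / 486.1521 ≈ -5.9405 cm (5 s.f.)

-5.9405 cm


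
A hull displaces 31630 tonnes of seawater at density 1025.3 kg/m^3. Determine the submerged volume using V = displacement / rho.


Formula: V = mass / rho
Step 1 — convert tonnes to kg: 31630 t * 1000 = 31630000 kg
Step 2 — V = 31630000 / 1025.3 ≈ 30850 m^3 (5 s.f.)

30850 m^3


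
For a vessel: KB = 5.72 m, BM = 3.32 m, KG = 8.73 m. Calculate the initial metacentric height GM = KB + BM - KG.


Formula: GM = KB + BM - KG
Step 1 — KM = KB + BM = 5.72 + 3.32 = 9.04 m
Step 2 — GM = KM - KG = 9.04 - 8.73 = 0.31 m

0.31 m


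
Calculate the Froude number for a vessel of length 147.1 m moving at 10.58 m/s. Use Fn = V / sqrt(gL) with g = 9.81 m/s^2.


Formula: Fn = V / sqrt(g * L)
Step 1 — g * L = 9.81 * 147.1 = 1443.051
Step 2 — sqrt(g * L) = sqrt(1443.051) = 37.987511
Step 3 — Fn = 10.58 / 37.987511 ≈ 0.27851 (5 s.f.)

0.27851


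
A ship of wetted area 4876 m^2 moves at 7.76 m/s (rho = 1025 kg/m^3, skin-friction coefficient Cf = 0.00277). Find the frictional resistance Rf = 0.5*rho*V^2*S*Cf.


Formula: Rf = 0.5 * rho * V^2 * S * Cf
Step 1 — V^2 = 7.76^2 = 60.2176
Step 2 — 0.5 * rho * V^2 = 0.5 * 1025 * 60.2176 = 30861.52
Step 3 — Rf = 30861.52 * 4876 * 0.00277 ≈ 416830 N (5 s.f.)

416830 N


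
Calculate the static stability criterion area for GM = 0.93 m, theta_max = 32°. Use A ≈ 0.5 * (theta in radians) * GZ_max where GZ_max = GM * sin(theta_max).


Formula: GZ_max = GM * sin(theta); Area = 0.5 * theta_rad * GZ_max
Step 1 — GZ_max = 0.93 * sin(32°) = 0.93 * 0.529919 = 0.492825 m
Step 2 — theta_rad = 32 * pi/180 = 0.558505 rad
Step 3 — Area = 0.5 * 0.558505 * 0.492825 ≈ 0.13762 m·rad (5 s.f.)

0.13762 m·rad


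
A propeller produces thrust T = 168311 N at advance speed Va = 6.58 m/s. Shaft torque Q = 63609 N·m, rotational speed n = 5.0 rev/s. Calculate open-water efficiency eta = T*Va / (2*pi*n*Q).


Formula: eta = T * Va / (2 * pi * n * Q)
Step 1 — numerator = T * Va = 168311 * 6.58 = 1107486.38
Step 2 — 2 * pi * n = 2 * pi * 5.0 = 31.415927
Step 3 — denominator = 31.415927 * 63609 = 1998335.7
Step 4 — eta = 1107486.38 / 1998335.7 ≈ 0.55420 (5 s.f.)

0.55420


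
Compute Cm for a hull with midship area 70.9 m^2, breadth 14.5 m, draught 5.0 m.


Formula: Cm = Am / (B * T)
Step 1 — B * T = 14.5 * 5.0 = 72.5 m^2
Step 2 — Cm = 70.9 / 72.5 ≈ 0.97793 (5 s.f.)

0.97793


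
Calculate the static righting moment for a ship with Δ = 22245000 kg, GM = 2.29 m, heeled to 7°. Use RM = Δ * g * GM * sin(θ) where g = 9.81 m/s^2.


Formula: GZ = GM * sin(theta); RM = disp * g * GZ
Step 1 — GZ = 2.29 * sin(7°) = 2.29 * 0.121869 = 0.27908 m
Step 2 — RM = 22245000 * 9.81 * 0.27908 ≈ 60902000 N·m (5 s.f.)

60902000 N·m


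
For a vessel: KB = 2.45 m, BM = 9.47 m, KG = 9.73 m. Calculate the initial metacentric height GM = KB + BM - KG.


Formula: GM = KB + BM - KG
Step 1 — KM = KB + BM = 2.45 + 9.47 = 11.92 m
Step 2 — GM = KM - KG = 11.92 - 9.73 = 2.19 m

2.19 m


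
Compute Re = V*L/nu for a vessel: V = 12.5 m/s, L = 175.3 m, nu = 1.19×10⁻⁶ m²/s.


Formula: Re = V * L / nu
Step 1 — V * L = 12.5 * 175.3 = 2191.25 m^2/s
Step 2 — Re = 2191.25 / 1.19e-6 = 1.84e+09

1.84e+09


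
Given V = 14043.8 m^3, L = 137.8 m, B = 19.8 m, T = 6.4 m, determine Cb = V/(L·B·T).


Formula: Cb = V / (L * B * T)
Step 1 — L * B * T = 137.8 * 19.8 * 6.4 = 17462.016 m^3
Step 2 — Cb = 14043.8 / 17462.016 ≈ 0.80425 (5 s.f.)

0.80425


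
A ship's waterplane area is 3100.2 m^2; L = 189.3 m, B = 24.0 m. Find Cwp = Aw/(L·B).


Formula: Cwp = Aw / (L * B)
Step 1 — L * B = 189.3 * 24.0 = 4543.2 m^2
Step 2 — Cwp = 3100.2 / 4543.2 ≈ 0.68238 (5 s.f.)

0.68238


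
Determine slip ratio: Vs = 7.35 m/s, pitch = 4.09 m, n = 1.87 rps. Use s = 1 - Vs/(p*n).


Formula: s = 1 - Vs / (p * n)
Step 1 — p * n = 4.09 * 1.87 = 7.6483
Step 2 — Vs / (p*n) = 7.35 / 7.6483 = 0.960998 (6 d.p.)
Step 3 — s = 1 - 0.960998 = 0.039002

0.039002


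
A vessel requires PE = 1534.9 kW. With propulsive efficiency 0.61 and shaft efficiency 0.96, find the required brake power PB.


Formula: PB = PE / (eta_D * eta_S)
Step 1 — combined efficiency = eta_D * eta_S = 0.61 * 0.96 = 0.5856
Step 2 — PB = 1534.9 / 0.5856 ≈ 2621.1 kW (5 s.f.)

2621.1 kW


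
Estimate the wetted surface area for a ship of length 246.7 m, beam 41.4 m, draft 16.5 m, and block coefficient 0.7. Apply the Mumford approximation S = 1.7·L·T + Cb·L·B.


Formula: S = 1.7*L*T + V/T with V = Cb*L*B*T, i.e. S = L * (1.7*T + Cb*B)
Step 1 — 1.7*T = 1.7 * 16.5 = 28.05 m
Step 2 — Cb*B = 0.7 * 41.4 = 28.98 m
Step 3 — 1.7*T + Cb*B = 28.05 + 28.98 = 57.03 m
Step 4 — S = 246.7 * 57.03 ≈ 14069 m^2 (5 s.f.)

14069 m^2


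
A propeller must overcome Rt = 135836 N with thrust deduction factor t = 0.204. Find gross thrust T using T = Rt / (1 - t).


Formula: T = Rt / (1 - t)
Step 1 — (1 - t) = 1 - 0.204 = 0.796
Step 2 — T = 135836 / 0.796 ≈ 170650 N (5 s.f.)

170650 N


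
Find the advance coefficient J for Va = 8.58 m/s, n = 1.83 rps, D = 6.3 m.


Formula: J = Va / (n * D)
Step 1 — n * D = 1.83 * 6.3 = 11.529
Step 2 — J = 8.58 / 11.529 ≈ 0.74421 (5 s.f.)

0.74421


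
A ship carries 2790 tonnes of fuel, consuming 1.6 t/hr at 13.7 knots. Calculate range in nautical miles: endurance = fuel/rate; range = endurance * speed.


Formula: endurance = fuel / rate; range = endurance * speed
Step 1 — endurance = 2790 / 1.6 = 1743.75 hours
Step 2 — range = 1743.75 * 13.7 ≈ 23889 nautical miles (5 s.f.)

23889 NM


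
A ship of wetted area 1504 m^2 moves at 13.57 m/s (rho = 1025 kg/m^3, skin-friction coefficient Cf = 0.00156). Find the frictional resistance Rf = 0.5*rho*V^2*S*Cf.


Formula: Rf = 0.5 * rho * V^2 * S * Cf
Step 1 — V^2 = 13.57^2 = 184.1449
Step 2 — 0.5 * rho * V^2 = 0.5 * 1025 * 184.1449 = 94374.26125
Step 3 — Rf = 94374.26125 * 1504 * 0.00156 ≈ 221420 N (5 s.f.)

221420 N


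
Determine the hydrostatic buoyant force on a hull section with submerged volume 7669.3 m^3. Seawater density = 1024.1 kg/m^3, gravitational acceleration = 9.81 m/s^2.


Formula: Fb = rho * g * V
Substituting: Fb = 1024.1 * 9.81 * 7669.3
Intermediate: 1024.1 * 9.81 = 10046.421
Result: Fb = 10046.421 * 7669.3 ≈ 77049000 N (5 s.f.)

77049000 N


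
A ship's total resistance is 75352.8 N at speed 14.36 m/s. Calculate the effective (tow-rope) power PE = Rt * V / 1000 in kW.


Formula: PE = Rt * V / 1000 (kW)
Step 1 — PE (W) = 75352.8 * 14.36 = 1082066.208 W
Step 2 — PE (kW) = 1082066.208 / 1000 ≈ 1082.1 kW (5 s.f.)

1082.1 kW


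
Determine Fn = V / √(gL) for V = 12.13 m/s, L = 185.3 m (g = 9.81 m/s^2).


Formula: Fn = V / sqrt(g * L)
Step 1 — g * L = 9.81 * 185.3 = 1817.793
Step 2 — sqrt(g * L) = sqrt(1817.793) = 42.635584
Step 3 — Fn = 12.13 / 42.635584 ≈ 0.28450 (5 s.f.)

0.28450


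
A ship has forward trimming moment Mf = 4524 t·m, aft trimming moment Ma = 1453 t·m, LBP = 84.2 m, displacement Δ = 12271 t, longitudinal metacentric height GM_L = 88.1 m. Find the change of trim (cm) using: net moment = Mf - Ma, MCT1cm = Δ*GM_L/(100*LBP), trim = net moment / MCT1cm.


Formula: net trimming moment = Mf - Ma; MCT1cm = Δ*GM_L/(100*LBP); trim = net moment / MCT1cm
Step 1 — net trimming moment = 4524 - 1453 = 3071 t·m
Step 2 — MCT1cm = 12271 * 88.1 / (100 * 84.2) = 128.3937 t·m/cm
Step 3 — trim = 3071 / 128.3937 ≈ 23.919 cm (5 s.f.)

23.919 cm


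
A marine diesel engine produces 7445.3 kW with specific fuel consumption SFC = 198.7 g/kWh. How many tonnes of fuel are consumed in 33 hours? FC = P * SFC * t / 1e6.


Formula: FC (tonnes) = P * SFC * t / 1,000,000
Step 1 — P * SFC * t = 7445.3 * 198.7 * 33 = 48819576.63 g
Step 2 — FC (tonnes) = 48819576.63 / 1,000,000 ≈ 48.820 tonnes (5 s.f.)

48.820 tonnes


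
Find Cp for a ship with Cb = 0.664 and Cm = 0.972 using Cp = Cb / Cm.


Formula: Cp = Cb / Cm
Substituting: Cp = 0.664 / 0.972
Result: Cp ≈ 0.68313 (5 s.f.)

0.68313


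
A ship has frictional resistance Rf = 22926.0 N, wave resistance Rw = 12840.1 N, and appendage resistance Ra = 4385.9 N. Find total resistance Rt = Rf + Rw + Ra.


Formula: Rt = Rf + Rw + Ra
Substituting: Rt = 22926.0 + 12840.1 + 4385.9
Result: Rt = 40152.0 N

40152.0 N


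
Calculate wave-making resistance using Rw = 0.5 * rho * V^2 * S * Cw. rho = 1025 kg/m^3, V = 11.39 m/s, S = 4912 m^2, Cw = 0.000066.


Formula: Rw = 0.5 * rho * V^2 * S * Cw
Step 1 — V^2 = 11.39^2 = 129.7321
Step 2 — 0.5 * rho * V^2 = 0.5 * 1025 * 129.7321 = 66487.70125
Step 3 — Rw = 66487.70125 * 4912 * 0.000066 ≈ 21555 N (5 s.f.)

21555 N


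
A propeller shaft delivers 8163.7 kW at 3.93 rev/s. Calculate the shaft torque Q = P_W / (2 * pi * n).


Formula: Q = P_W / (2 * pi * n)
Step 1 — P_W = 8163.7 kW * 1000 = 8163700.0 W
Step 2 — 2 * pi * n = 2 * pi * 3.93 = 24.692918
Step 3 — Q = 8163700.0 / 24.692918 ≈ 330610 N·m (5 s.f.)

330610 N·m


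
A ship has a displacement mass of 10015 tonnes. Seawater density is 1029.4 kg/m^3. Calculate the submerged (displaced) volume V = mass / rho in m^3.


Formula: V = mass / rho
Step 1 — convert tonnes to kg: 10015 t * 1000 = 10015000 kg
Step 2 — V = 10015000 / 1029.4 ≈ 9729.0 m^3 (5 s.f.)

9729.0 m^3


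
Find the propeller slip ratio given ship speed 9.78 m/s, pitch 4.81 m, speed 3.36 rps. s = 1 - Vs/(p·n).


Formula: s = 1 - Vs / (p * n)
Step 1 — p * n = 4.81 * 3.36 = 16.1616
Step 2 — Vs / (p*n) = 9.78 / 16.1616 = 0.605138 (6 d.p.)
Step 3 — s = 1 - 0.605138 = 0.394862

0.394862


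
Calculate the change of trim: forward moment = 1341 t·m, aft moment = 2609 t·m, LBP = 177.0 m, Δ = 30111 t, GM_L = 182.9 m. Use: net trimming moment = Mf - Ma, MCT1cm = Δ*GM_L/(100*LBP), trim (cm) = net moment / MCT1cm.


Formula: net trimming moment = Mf - Ma; MCT1cm = Δ*GM_L/(100*LBP); trim = net moment / MCT1cm
Step 1 — net trimming moment = 1341 - 2609 = -1268 t·m
Step 2 — MCT1cm = 30111 * 182.9 / (100 * 177.0) = 311.147 t·m/cm
Step 3 — trim = -1268 / 311.147 ≈ -4.0752 cm (5 s.f.)

-4.0752 cm
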